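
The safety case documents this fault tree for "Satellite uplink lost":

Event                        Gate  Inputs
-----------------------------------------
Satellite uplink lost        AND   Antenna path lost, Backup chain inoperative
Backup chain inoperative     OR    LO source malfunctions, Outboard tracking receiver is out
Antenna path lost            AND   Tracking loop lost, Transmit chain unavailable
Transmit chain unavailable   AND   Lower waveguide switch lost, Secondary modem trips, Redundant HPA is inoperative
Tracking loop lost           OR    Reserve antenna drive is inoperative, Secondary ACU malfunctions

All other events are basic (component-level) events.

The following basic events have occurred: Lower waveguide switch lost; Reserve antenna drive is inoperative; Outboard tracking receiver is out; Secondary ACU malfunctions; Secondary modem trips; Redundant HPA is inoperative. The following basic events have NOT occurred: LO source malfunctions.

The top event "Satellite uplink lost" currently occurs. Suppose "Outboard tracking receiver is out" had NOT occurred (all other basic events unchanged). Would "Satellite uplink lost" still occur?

No

Counterfactual: set "Outboard tracking receiver is out" to not occurred.
Tracking loop lost [OR]: Reserve antenna drive is inoperative=occurs, Secondary ACU malfunctions=occurs → at least one input occurs → occurs.
Transmit chain unavailable [AND]: Lower waveguide switch lost=occurs, Secondary modem trips=occurs, Redundant HPA is inoperative=occurs → all inputs occur → occurs.
Antenna path lost [AND]: Tracking loop lost=occurs, Transmit chain unavailable=occurs → all inputs occur → occurs.
Backup chain inoperative [OR]: LO source malfunctions=not, Outboard tracking receiver is out=not → no input occurs → does not occur.
Satellite uplink lost [AND]: Antenna path lost=occurs, Backup chain inoperative=not → not all inputs occur → does not occur.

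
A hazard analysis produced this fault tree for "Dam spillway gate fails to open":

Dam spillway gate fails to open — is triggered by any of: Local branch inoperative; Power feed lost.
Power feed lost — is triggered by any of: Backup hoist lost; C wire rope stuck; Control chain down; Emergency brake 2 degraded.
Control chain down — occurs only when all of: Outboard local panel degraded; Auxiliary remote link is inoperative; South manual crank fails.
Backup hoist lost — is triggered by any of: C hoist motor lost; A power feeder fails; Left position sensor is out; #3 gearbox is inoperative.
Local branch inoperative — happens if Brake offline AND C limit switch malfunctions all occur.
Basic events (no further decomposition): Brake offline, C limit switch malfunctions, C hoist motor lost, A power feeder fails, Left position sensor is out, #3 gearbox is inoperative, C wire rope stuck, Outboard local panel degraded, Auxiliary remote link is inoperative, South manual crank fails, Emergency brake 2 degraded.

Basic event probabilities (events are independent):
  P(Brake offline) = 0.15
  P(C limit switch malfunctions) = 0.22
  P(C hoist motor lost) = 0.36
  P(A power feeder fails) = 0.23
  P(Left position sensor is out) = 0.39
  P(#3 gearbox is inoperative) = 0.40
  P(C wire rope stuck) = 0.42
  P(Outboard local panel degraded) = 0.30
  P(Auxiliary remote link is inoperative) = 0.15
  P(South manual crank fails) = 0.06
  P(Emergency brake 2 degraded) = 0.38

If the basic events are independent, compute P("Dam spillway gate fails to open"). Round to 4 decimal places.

0.9375

P(Local branch inoperative) [AND] = 0.15 × 0.22 = 0.033000
P(Backup hoist lost) [OR] = 1 − (1−0.36) × (1−0.23) × (1−0.39) × (1−0.40) = 0.819635
P(Control chain down) [AND] = 0.30 × 0.15 × 0.06 = 0.002700
P(Power feed lost) [OR] = 1 − (1−0.819635) × (1−0.42) × (1−0.002700) × (1−0.38) = 0.935316
P(Dam spillway gate fails to open) [OR] = 1 − (1−0.033000) × (1−0.935316) = 0.937451
Rounded to 4 decimal places: P(Dam spillway gate fails to open) ≈ 0.9375.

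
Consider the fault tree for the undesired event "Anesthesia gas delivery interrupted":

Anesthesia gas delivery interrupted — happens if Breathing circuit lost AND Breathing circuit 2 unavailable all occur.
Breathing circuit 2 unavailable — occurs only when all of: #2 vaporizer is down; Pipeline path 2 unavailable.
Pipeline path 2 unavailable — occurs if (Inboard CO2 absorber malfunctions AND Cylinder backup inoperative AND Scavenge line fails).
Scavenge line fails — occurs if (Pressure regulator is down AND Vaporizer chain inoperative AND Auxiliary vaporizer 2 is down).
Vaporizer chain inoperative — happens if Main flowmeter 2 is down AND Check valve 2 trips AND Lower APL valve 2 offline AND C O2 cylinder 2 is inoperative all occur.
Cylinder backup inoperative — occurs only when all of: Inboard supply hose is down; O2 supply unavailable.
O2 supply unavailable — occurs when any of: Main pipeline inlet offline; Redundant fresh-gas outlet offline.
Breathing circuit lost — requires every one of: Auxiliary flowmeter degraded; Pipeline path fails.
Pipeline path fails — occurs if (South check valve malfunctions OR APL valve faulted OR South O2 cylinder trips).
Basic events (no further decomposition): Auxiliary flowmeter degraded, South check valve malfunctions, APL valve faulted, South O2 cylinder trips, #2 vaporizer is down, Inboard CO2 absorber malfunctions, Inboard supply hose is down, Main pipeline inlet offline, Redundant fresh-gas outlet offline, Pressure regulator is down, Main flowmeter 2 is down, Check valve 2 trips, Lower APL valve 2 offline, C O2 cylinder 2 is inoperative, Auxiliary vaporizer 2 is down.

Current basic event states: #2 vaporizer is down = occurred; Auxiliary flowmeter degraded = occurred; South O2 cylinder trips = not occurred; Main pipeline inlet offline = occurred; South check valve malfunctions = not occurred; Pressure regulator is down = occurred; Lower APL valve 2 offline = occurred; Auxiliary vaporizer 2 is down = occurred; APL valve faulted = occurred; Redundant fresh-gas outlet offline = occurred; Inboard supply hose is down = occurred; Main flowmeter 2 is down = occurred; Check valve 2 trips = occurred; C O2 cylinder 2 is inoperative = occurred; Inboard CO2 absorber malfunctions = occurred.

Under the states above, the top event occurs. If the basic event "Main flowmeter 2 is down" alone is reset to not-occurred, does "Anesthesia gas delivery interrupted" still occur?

No

Counterfactual: set "Main flowmeter 2 is down" to not occurred.
Pipeline path fails [OR]: South check valve malfunctions=not, APL valve faulted=occurs, South O2 cylinder trips=not → at least one input occurs → occurs.
Breathing circuit lost [AND]: Auxiliary flowmeter degraded=occurs, Pipeline path fails=occurs → all inputs occur → occurs.
O2 supply unavailable [OR]: Main pipeline inlet offline=occurs, Redundant fresh-gas outlet offline=occurs → at least one input occurs → occurs.
Cylinder backup inoperative [AND]: Inboard supply hose is down=occurs, O2 supply unavailable=occurs → all inputs occur → occurs.
Vaporizer chain inoperative [AND]: Main flowmeter 2 is down=not, Check valve 2 trips=occurs, Lower APL valve 2 offline=occurs, C O2 cylinder 2 is inoperative=occurs → not all inputs occur → does not occur.
Scavenge line fails [AND]: Pressure regulator is down=occurs, Vaporizer chain inoperative=not, Auxiliary vaporizer 2 is down=occurs → not all inputs occur → does not occur.
Pipeline path 2 unavailable [AND]: Inboard CO2 absorber malfunctions=occurs, Cylinder backup inoperative=occurs, Scavenge line fails=not → not all inputs occur → does not occur.
Breathing circuit 2 unavailable [AND]: #2 vaporizer is down=occurs, Pipeline path 2 unavailable=not → not all inputs occur → does not occur.
Anesthesia gas delivery interrupted [AND]: Breathing circuit lost=occurs, Breathing circuit 2 unavailable=not → not all inputs occur → does not occur.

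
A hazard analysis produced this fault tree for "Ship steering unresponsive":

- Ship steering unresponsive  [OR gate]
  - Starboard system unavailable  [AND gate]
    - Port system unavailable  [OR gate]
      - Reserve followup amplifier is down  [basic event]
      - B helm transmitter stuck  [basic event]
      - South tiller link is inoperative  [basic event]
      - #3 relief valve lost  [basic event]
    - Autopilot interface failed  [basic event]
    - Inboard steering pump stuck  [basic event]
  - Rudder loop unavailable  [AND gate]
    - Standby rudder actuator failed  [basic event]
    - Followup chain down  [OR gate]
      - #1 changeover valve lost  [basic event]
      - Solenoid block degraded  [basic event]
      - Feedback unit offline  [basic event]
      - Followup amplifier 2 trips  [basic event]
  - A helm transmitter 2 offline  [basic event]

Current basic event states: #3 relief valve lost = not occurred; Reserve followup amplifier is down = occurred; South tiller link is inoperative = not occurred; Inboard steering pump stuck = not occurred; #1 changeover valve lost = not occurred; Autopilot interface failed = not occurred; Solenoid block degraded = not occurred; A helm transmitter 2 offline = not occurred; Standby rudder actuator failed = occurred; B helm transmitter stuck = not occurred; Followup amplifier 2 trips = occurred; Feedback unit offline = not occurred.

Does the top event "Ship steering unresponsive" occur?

Yes

Port system unavailable [OR]: Reserve followup amplifier is down=occurs, B helm transmitter stuck=not, South tiller link is inoperative=not, #3 relief valve lost=not → at least one input occurs → occurs.
Starboard system unavailable [AND]: Port system unavailable=occurs, Autopilot interface failed=not, Inboard steering pump stuck=not → not all inputs occur → does not occur.
Followup chain down [OR]: #1 changeover valve lost=not, Solenoid block degraded=not, Feedback unit offline=not, Followup amplifier 2 trips=occurs → at least one input occurs → occurs.
Rudder loop unavailable [AND]: Standby rudder actuator failed=occurs, Followup chain down=occurs → all inputs occur → occurs.
Ship steering unresponsive [OR]: Starboard system unavailable=not, Rudder loop unavailable=occurs, A helm transmitter 2 offline=not → at least one input occurs → occurs.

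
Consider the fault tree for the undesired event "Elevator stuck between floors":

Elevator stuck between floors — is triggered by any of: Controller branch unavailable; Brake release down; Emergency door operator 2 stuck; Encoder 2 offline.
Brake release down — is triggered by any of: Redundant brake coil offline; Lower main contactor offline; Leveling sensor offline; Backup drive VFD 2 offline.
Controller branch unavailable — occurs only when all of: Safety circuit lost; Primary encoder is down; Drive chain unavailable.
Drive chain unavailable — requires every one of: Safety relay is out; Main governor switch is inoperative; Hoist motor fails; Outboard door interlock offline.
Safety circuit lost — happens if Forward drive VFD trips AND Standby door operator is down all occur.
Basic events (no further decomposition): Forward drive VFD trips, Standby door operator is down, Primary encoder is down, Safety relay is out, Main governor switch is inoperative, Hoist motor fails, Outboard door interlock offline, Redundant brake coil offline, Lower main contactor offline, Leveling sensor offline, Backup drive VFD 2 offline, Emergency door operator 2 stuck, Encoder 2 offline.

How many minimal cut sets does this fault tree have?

7

Safety circuit lost [AND]: one cut set from each child combined → 1 × 1 = 1 cut set(s).
Drive chain unavailable [AND]: one cut set from each child combined → 1 × 1 × 1 × 1 = 1 cut set(s).
Controller branch unavailable [AND]: one cut set from each child combined → 1 × 1 × 1 = 1 cut set(s).
Brake release down [OR]: union of children's cut sets → 4 cut set(s).
Elevator stuck between floors [OR]: union of children's cut sets → 7 cut set(s).
Minimal cut sets: {Forward drive VFD trips, Hoist motor fails, Main governor switch is inoperative, Outboard door interlock offline, Primary encoder is down, Safety relay is out, Standby door operator is down}; {Redundant brake coil offline}; {Lower main contactor offline}; {Leveling sensor offline}; {Backup drive VFD 2 offline}; {Emergency door operator 2 stuck}; {Encoder 2 offline}.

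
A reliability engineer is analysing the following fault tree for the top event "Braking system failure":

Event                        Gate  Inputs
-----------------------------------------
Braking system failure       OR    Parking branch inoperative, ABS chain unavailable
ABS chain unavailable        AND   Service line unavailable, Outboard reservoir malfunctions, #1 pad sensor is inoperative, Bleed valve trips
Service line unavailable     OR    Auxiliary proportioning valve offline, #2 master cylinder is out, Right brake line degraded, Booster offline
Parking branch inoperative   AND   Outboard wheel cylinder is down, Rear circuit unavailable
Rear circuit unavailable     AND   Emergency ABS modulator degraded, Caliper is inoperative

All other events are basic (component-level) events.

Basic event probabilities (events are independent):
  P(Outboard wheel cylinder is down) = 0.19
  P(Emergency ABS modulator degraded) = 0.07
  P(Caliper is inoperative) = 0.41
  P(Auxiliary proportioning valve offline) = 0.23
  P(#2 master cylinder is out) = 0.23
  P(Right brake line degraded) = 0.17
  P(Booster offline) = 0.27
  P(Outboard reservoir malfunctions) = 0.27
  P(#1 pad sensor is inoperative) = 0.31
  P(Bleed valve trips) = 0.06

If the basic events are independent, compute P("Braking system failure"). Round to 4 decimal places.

P(Rear circuit unavailable) [AND] = 0.07 × 0.41 = 0.028700
P(Parking branch inoperative) [AND] = 0.19 × 0.028700 = 0.005453
P(Service line unavailable) [OR] = 1 − (1−0.23) × (1−0.23) × (1−0.17) × (1−0.27) = 0.640762
P(ABS chain unavailable) [AND] = 0.640762 × 0.27 × 0.31 × 0.06 = 0.003218
P(Braking system failure) [OR] = 1 − (1−0.005453) × (1−0.003218) = 0.008653
Rounded to 4 decimal places: P(Braking system failure) ≈ 0.0087.

0.0087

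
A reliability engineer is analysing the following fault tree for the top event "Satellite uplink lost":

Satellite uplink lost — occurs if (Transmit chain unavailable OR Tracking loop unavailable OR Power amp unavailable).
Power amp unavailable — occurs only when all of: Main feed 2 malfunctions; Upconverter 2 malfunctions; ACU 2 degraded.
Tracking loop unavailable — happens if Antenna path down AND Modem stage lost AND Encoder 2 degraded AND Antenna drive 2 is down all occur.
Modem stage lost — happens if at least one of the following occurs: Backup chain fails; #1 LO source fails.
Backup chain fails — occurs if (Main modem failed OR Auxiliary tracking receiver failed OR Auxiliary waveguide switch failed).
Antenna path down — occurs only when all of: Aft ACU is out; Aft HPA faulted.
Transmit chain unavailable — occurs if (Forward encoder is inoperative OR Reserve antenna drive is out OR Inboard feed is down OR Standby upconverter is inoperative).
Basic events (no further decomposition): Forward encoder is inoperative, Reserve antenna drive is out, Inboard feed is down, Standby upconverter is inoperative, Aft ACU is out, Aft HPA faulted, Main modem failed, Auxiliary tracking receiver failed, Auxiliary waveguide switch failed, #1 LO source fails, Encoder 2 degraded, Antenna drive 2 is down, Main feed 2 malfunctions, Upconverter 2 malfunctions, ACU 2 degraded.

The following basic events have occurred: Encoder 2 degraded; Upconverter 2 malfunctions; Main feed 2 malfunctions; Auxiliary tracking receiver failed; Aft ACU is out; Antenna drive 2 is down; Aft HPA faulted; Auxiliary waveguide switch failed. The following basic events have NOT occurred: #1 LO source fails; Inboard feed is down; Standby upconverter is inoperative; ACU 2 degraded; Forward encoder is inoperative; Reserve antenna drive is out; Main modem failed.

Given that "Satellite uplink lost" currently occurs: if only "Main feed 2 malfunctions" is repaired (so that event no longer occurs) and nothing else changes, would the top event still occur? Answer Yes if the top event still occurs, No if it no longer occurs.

Yes

Counterfactual: set "Main feed 2 malfunctions" to not occurred.
Transmit chain unavailable [OR]: Forward encoder is inoperative=not, Reserve antenna drive is out=not, Inboard feed is down=not, Standby upconverter is inoperative=not → no input occurs → does not occur.
Antenna path down [AND]: Aft ACU is out=occurs, Aft HPA faulted=occurs → all inputs occur → occurs.
Backup chain fails [OR]: Main modem failed=not, Auxiliary tracking receiver failed=occurs, Auxiliary waveguide switch failed=occurs → at least one input occurs → occurs.
Modem stage lost [OR]: Backup chain fails=occurs, #1 LO source fails=not → at least one input occurs → occurs.
Tracking loop unavailable [AND]: Antenna path down=occurs, Modem stage lost=occurs, Encoder 2 degraded=occurs, Antenna drive 2 is down=occurs → all inputs occur → occurs.
Power amp unavailable [AND]: Main feed 2 malfunctions=not, Upconverter 2 malfunctions=occurs, ACU 2 degraded=not → not all inputs occur → does not occur.
Satellite uplink lost [OR]: Transmit chain unavailable=not, Tracking loop unavailable=occurs, Power amp unavailable=not → at least one input occurs → occurs.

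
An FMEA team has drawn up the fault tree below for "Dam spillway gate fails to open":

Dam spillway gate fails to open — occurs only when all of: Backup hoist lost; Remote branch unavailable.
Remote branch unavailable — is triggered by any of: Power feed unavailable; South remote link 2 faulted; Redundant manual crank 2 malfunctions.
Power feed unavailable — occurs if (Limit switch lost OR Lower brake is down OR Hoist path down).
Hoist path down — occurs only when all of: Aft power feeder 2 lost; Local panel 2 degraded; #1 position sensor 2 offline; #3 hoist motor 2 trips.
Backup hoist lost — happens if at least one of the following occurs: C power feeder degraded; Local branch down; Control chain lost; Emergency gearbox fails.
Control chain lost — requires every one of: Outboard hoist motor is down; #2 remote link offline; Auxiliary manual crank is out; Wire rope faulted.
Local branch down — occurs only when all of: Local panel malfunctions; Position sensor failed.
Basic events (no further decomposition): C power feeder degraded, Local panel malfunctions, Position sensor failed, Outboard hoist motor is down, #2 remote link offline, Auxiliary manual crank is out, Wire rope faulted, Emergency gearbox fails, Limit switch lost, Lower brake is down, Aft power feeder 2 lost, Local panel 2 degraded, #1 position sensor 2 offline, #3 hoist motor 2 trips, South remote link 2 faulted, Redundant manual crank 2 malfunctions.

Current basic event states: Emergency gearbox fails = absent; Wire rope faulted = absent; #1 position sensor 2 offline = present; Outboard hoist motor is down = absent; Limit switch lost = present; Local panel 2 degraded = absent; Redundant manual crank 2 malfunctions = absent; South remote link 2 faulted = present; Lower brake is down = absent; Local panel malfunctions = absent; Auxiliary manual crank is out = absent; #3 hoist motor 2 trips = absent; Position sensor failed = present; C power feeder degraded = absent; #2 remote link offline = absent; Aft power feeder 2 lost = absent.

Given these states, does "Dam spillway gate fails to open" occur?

Local branch down [AND]: Local panel malfunctions=not, Position sensor failed=occurs → not all inputs occur → does not occur.
Control chain lost [AND]: Outboard hoist motor is down=not, #2 remote link offline=not, Auxiliary manual crank is out=not, Wire rope faulted=not → not all inputs occur → does not occur.
Backup hoist lost [OR]: C power feeder degraded=not, Local branch down=not, Control chain lost=not, Emergency gearbox fails=not → no input occurs → does not occur.
Hoist path down [AND]: Aft power feeder 2 lost=not, Local panel 2 degraded=not, #1 position sensor 2 offline=occurs, #3 hoist motor 2 trips=not → not all inputs occur → does not occur.
Power feed unavailable [OR]: Limit switch lost=occurs, Lower brake is down=not, Hoist path down=not → at least one input occurs → occurs.
Remote branch unavailable [OR]: Power feed unavailable=occurs, South remote link 2 faulted=occurs, Redundant manual crank 2 malfunctions=not → at least one input occurs → occurs.
Dam spillway gate fails to open [AND]: Backup hoist lost=not, Remote branch unavailable=occurs → not all inputs occur → does not occur.

No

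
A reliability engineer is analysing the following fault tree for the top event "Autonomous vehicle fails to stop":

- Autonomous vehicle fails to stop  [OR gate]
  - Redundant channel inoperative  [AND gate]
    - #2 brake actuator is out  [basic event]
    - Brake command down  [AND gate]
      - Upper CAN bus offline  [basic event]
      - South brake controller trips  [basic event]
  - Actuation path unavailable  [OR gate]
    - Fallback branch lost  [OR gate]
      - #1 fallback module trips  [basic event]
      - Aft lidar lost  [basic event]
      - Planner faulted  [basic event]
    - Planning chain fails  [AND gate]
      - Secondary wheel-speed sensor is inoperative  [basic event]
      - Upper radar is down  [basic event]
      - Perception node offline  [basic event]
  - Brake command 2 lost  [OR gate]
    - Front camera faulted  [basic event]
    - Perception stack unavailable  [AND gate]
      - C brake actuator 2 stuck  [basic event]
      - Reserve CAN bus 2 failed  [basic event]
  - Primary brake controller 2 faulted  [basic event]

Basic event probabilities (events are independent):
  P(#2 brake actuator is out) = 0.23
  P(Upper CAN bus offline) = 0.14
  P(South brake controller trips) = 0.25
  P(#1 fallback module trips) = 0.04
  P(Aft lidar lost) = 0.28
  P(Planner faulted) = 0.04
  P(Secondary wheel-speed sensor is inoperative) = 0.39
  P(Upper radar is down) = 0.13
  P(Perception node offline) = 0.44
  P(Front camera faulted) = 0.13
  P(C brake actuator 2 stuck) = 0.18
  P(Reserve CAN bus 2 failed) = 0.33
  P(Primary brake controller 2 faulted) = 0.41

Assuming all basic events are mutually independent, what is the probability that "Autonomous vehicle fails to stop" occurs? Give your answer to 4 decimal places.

P(Brake command down) [AND] = 0.14 × 0.25 = 0.035000
P(Redundant channel inoperative) [AND] = 0.23 × 0.035000 = 0.008050
P(Fallback branch lost) [OR] = 1 − (1−0.04) × (1−0.28) × (1−0.04) = 0.336448
P(Planning chain fails) [AND] = 0.39 × 0.13 × 0.44 = 0.022308
P(Actuation path unavailable) [OR] = 1 − (1−0.336448) × (1−0.022308) = 0.351251
P(Perception stack unavailable) [AND] = 0.18 × 0.33 = 0.059400
P(Brake command 2 lost) [OR] = 1 − (1−0.13) × (1−0.059400) = 0.181678
P(Autonomous vehicle fails to stop) [OR] = 1 − (1−0.008050) × (1−0.351251) × (1−0.181678) × (1−0.41) = 0.689299
Rounded to 4 decimal places: P(Autonomous vehicle fails to stop) ≈ 0.6893.

0.6893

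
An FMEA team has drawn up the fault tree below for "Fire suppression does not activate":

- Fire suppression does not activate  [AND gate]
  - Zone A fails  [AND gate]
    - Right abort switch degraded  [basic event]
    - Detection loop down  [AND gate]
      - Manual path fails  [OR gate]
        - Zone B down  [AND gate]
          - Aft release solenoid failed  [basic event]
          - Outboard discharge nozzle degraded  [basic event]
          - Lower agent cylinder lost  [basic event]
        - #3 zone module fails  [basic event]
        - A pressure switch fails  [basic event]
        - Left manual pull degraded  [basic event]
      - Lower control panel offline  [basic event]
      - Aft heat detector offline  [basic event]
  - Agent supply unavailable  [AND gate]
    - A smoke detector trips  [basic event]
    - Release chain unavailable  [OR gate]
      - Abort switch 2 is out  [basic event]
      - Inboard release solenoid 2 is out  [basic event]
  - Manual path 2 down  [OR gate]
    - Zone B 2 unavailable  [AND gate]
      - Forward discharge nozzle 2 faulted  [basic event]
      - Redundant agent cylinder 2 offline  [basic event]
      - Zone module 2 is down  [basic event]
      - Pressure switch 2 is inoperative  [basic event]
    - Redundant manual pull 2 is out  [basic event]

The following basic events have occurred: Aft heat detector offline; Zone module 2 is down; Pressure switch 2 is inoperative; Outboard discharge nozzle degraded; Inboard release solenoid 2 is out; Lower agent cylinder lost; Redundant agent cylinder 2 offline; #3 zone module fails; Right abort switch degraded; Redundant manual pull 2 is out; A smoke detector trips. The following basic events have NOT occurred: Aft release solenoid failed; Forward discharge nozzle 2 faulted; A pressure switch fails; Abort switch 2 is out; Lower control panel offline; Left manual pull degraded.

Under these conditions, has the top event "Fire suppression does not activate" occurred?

No

Zone B down [AND]: Aft release solenoid failed=not, Outboard discharge nozzle degraded=occurs, Lower agent cylinder lost=occurs → not all inputs occur → does not occur.
Manual path fails [OR]: Zone B down=not, #3 zone module fails=occurs, A pressure switch fails=not, Left manual pull degraded=not → at least one input occurs → occurs.
Detection loop down [AND]: Manual path fails=occurs, Lower control panel offline=not, Aft heat detector offline=occurs → not all inputs occur → does not occur.
Zone A fails [AND]: Right abort switch degraded=occurs, Detection loop down=not → not all inputs occur → does not occur.
Release chain unavailable [OR]: Abort switch 2 is out=not, Inboard release solenoid 2 is out=occurs → at least one input occurs → occurs.
Agent supply unavailable [AND]: A smoke detector trips=occurs, Release chain unavailable=occurs → all inputs occur → occurs.
Zone B 2 unavailable [AND]: Forward discharge nozzle 2 faulted=not, Redundant agent cylinder 2 offline=occurs, Zone module 2 is down=occurs, Pressure switch 2 is inoperative=occurs → not all inputs occur → does not occur.
Manual path 2 down [OR]: Zone B 2 unavailable=not, Redundant manual pull 2 is out=occurs → at least one input occurs → occurs.
Fire suppression does not activate [AND]: Zone A fails=not, Agent supply unavailable=occurs, Manual path 2 down=occurs → not all inputs occur → does not occur.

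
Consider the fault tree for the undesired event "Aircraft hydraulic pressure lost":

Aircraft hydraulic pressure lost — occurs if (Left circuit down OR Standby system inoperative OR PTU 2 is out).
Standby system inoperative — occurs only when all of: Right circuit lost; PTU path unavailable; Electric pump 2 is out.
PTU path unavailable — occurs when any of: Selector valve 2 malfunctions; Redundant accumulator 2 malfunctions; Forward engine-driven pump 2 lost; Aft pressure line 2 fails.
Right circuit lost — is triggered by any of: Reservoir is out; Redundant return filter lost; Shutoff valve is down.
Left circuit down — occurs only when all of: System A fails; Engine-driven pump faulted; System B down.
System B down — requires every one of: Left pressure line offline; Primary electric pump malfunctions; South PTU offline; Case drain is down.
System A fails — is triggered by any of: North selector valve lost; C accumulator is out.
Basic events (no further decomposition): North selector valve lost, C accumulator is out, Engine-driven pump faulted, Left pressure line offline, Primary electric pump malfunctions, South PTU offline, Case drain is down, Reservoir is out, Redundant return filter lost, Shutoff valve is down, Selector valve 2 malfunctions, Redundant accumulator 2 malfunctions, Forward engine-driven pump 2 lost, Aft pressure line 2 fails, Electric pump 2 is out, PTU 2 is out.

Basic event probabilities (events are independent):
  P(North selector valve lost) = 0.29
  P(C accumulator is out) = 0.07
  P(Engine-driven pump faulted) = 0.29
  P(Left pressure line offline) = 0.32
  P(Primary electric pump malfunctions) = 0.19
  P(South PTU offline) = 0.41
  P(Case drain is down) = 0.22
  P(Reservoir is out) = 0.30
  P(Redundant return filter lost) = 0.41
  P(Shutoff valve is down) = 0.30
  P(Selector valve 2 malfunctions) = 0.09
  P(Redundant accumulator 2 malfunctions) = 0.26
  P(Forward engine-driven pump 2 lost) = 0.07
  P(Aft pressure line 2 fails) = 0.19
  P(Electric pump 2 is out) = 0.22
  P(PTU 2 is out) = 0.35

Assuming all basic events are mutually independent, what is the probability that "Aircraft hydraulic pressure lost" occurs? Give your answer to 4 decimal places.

0.4004

P(System A fails) [OR] = 1 − (1−0.29) × (1−0.07) = 0.339700
P(System B down) [AND] = 0.32 × 0.19 × 0.41 × 0.22 = 0.005484
P(Left circuit down) [AND] = 0.339700 × 0.29 × 0.005484 = 0.000540
P(Right circuit lost) [OR] = 1 − (1−0.30) × (1−0.41) × (1−0.30) = 0.710900
P(PTU path unavailable) [OR] = 1 − (1−0.09) × (1−0.26) × (1−0.07) × (1−0.19) = 0.492728
P(Standby system inoperative) [AND] = 0.710900 × 0.492728 × 0.22 = 0.077062
P(Aircraft hydraulic pressure lost) [OR] = 1 − (1−0.000540) × (1−0.077062) × (1−0.35) = 0.400414
Rounded to 4 decimal places: P(Aircraft hydraulic pressure lost) ≈ 0.4004.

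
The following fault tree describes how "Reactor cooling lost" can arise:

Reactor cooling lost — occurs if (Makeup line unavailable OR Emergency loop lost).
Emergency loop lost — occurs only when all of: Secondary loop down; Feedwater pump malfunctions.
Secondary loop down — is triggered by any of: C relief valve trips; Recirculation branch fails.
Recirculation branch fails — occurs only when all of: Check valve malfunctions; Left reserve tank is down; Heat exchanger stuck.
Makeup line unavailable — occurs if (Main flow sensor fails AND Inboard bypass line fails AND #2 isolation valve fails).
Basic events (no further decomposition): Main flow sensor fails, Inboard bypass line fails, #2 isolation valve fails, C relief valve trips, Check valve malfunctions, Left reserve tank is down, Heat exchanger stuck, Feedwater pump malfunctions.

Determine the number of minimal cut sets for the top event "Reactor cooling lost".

3

Makeup line unavailable [AND]: one cut set from each child combined → 1 × 1 × 1 = 1 cut set(s).
Recirculation branch fails [AND]: one cut set from each child combined → 1 × 1 × 1 = 1 cut set(s).
Secondary loop down [OR]: union of children's cut sets → 2 cut set(s).
Emergency loop lost [AND]: one cut set from each child combined → 2 × 1 = 2 cut set(s).
Reactor cooling lost [OR]: union of children's cut sets → 3 cut set(s).
Minimal cut sets: {#2 isolation valve fails, Inboard bypass line fails, Main flow sensor fails}; {C relief valve trips, Feedwater pump malfunctions}; {Check valve malfunctions, Feedwater pump malfunctions, Heat exchanger stuck, Left reserve tank is down}.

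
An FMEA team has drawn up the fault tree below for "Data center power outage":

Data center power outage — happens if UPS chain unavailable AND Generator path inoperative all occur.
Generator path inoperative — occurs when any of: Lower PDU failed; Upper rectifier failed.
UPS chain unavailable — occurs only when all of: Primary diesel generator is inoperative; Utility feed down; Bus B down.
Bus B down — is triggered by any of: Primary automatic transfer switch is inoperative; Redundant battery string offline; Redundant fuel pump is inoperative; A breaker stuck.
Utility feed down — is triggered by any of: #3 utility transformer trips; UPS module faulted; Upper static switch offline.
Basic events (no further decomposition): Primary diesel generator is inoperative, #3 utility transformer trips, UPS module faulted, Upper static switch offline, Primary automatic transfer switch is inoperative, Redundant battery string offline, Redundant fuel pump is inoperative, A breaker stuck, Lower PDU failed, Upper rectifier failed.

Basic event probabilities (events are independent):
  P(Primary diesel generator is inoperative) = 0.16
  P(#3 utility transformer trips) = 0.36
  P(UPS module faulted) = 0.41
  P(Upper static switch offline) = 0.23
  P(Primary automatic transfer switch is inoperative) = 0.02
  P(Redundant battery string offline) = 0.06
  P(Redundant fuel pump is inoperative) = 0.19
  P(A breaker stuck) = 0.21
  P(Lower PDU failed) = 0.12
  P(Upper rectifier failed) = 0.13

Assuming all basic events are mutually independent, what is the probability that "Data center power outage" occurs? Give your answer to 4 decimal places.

0.0109

P(Utility feed down) [OR] = 1 − (1−0.36) × (1−0.41) × (1−0.23) = 0.709248
P(Bus B down) [OR] = 1 − (1−0.02) × (1−0.06) × (1−0.19) × (1−0.21) = 0.410524
P(UPS chain unavailable) [AND] = 0.16 × 0.709248 × 0.410524 = 0.046586
P(Generator path inoperative) [OR] = 1 − (1−0.12) × (1−0.13) = 0.234400
P(Data center power outage) [AND] = 0.046586 × 0.234400 = 0.010920
Rounded to 4 decimal places: P(Data center power outage) ≈ 0.0109.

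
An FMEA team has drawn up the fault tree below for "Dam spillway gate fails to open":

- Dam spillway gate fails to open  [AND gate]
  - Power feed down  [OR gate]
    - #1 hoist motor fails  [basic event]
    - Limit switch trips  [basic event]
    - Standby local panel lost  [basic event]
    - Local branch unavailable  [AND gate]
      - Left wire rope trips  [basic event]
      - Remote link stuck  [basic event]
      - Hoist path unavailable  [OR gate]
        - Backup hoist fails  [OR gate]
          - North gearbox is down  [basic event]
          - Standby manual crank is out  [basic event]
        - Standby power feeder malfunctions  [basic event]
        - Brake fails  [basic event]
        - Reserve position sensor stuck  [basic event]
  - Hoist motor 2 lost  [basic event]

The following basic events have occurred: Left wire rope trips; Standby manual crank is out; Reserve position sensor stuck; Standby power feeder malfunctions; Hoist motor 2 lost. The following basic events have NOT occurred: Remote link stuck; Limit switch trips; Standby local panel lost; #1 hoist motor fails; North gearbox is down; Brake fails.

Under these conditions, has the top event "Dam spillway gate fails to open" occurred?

Backup hoist fails [OR]: North gearbox is down=not, Standby manual crank is out=occurs → at least one input occurs → occurs.
Hoist path unavailable [OR]: Backup hoist fails=occurs, Standby power feeder malfunctions=occurs, Brake fails=not, Reserve position sensor stuck=occurs → at least one input occurs → occurs.
Local branch unavailable [AND]: Left wire rope trips=occurs, Remote link stuck=not, Hoist path unavailable=occurs → not all inputs occur → does not occur.
Power feed down [OR]: #1 hoist motor fails=not, Limit switch trips=not, Standby local panel lost=not, Local branch unavailable=not → no input occurs → does not occur.
Dam spillway gate fails to open [AND]: Power feed down=not, Hoist motor 2 lost=occurs → not all inputs occur → does not occur.

No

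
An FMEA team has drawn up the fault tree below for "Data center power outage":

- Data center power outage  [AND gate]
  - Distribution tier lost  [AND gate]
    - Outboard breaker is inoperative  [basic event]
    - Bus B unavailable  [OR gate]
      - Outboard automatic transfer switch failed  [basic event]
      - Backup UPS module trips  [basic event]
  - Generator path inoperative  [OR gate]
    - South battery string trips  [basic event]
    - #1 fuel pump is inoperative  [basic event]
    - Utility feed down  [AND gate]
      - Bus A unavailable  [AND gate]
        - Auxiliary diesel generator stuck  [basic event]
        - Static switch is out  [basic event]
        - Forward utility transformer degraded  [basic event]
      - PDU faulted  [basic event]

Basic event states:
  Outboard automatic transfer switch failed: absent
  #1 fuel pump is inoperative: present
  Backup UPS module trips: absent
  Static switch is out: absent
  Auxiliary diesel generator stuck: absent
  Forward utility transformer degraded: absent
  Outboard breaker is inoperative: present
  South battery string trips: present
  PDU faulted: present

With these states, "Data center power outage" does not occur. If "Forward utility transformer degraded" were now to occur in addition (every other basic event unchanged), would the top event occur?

No

Counterfactual: set "Forward utility transformer degraded" to occurred.
Bus B unavailable [OR]: Outboard automatic transfer switch failed=not, Backup UPS module trips=not → no input occurs → does not occur.
Distribution tier lost [AND]: Outboard breaker is inoperative=occurs, Bus B unavailable=not → not all inputs occur → does not occur.
Bus A unavailable [AND]: Auxiliary diesel generator stuck=not, Static switch is out=not, Forward utility transformer degraded=occurs → not all inputs occur → does not occur.
Utility feed down [AND]: Bus A unavailable=not, PDU faulted=occurs → not all inputs occur → does not occur.
Generator path inoperative [OR]: South battery string trips=occurs, #1 fuel pump is inoperative=occurs, Utility feed down=not → at least one input occurs → occurs.
Data center power outage [AND]: Distribution tier lost=not, Generator path inoperative=occurs → not all inputs occur → does not occur.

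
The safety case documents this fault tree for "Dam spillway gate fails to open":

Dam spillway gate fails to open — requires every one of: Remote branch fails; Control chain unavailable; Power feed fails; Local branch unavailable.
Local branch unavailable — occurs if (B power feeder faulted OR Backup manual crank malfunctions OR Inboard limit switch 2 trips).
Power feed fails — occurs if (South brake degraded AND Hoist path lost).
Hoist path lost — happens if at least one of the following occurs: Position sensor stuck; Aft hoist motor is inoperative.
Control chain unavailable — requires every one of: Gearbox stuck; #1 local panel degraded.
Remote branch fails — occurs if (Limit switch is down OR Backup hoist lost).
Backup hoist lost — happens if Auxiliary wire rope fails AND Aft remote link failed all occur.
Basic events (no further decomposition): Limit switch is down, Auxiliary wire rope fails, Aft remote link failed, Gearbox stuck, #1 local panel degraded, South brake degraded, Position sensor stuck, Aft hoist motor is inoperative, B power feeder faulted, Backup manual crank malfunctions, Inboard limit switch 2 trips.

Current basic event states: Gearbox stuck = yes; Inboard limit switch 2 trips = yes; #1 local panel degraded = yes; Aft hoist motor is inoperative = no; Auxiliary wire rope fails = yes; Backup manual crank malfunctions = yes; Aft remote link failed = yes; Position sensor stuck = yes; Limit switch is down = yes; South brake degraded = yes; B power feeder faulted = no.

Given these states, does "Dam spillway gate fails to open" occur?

Backup hoist lost [AND]: Auxiliary wire rope fails=occurs, Aft remote link failed=occurs → all inputs occur → occurs.
Remote branch fails [OR]: Limit switch is down=occurs, Backup hoist lost=occurs → at least one input occurs → occurs.
Control chain unavailable [AND]: Gearbox stuck=occurs, #1 local panel degraded=occurs → all inputs occur → occurs.
Hoist path lost [OR]: Position sensor stuck=occurs, Aft hoist motor is inoperative=not → at least one input occurs → occurs.
Power feed fails [AND]: South brake degraded=occurs, Hoist path lost=occurs → all inputs occur → occurs.
Local branch unavailable [OR]: B power feeder faulted=not, Backup manual crank malfunctions=occurs, Inboard limit switch 2 trips=occurs → at least one input occurs → occurs.
Dam spillway gate fails to open [AND]: Remote branch fails=occurs, Control chain unavailable=occurs, Power feed fails=occurs, Local branch unavailable=occurs → all inputs occur → occurs.

Yes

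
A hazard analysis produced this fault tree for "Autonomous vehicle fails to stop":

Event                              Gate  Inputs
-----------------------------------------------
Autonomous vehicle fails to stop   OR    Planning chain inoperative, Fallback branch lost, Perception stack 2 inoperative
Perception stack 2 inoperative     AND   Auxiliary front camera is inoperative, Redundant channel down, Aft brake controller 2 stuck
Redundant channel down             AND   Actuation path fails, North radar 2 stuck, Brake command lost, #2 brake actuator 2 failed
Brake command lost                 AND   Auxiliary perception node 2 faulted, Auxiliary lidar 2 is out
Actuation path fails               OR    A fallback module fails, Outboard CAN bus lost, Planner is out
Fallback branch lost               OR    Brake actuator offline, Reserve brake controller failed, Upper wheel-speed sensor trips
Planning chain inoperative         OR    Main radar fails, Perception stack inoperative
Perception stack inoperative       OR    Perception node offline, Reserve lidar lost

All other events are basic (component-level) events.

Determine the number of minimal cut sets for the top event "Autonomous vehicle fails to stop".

Perception stack inoperative [OR]: union of children's cut sets → 2 cut set(s).
Planning chain inoperative [OR]: union of children's cut sets → 3 cut set(s).
Fallback branch lost [OR]: union of children's cut sets → 3 cut set(s).
Actuation path fails [OR]: union of children's cut sets → 3 cut set(s).
Brake command lost [AND]: one cut set from each child combined → 1 × 1 = 1 cut set(s).
Redundant channel down [AND]: one cut set from each child combined → 3 × 1 × 1 × 1 = 3 cut set(s).
Perception stack 2 inoperative [AND]: one cut set from each child combined → 1 × 3 × 1 = 3 cut set(s).
Autonomous vehicle fails to stop [OR]: union of children's cut sets → 9 cut set(s).
Minimal cut sets: {Main radar fails}; {Perception node offline}; {Reserve lidar lost}; {Brake actuator offline}; {Reserve brake controller failed}; {Upper wheel-speed sensor trips}; {#2 brake actuator 2 failed, A fallback module fails, Aft brake controller 2 stuck, Auxiliary front camera is inoperative, Auxiliary lidar 2 is out, Auxiliary perception node 2 faulted, North radar 2 stuck}; {#2 brake actuator 2 failed, Aft brake controller 2 stuck, Auxiliary front camera is inoperative, Auxiliary lidar 2 is out, Auxiliary perception node 2 faulted, North radar 2 stuck, Outboard CAN bus lost}; {#2 brake actuator 2 failed, Aft brake controller 2 stuck, Auxiliary front camera is inoperative, Auxiliary lidar 2 is out, Auxiliary perception node 2 faulted, North radar 2 stuck, Planner is out}.

9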